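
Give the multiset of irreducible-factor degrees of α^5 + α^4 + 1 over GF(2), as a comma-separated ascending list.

2, 3

Write f(α) = α^5 + α^4 + 1.
Roots in GF(2): f(0) = 1; f(1) = 1.
Complete factorization: f(α) = (α^2 + α + 1)·(α^3 + α + 1).
Factor degrees with multiplicity: 2 + 3 = 5.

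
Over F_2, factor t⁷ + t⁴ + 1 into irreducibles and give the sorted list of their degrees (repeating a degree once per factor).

7

Write f(t) = t⁷ + t⁴ + 1.
Roots in F_2: f(0) = 1; f(1) = 1.
Complete factorization: f(t) = (t⁷ + t⁴ + 1).
Factor degrees with multiplicity: 7 = 7.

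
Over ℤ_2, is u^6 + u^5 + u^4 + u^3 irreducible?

No

Write m(u) = u^6 + u^5 + u^4 + u^3.
Check for roots in ℤ_2: m(0) = 0 → root; m(1) = 0 → root.
m(0) = 0, so (u) divides m(u); m is reducible.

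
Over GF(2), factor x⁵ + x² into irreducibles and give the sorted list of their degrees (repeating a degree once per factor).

1, 1, 1, 2

Write f(x) = x⁵ + x².
Roots in GF(2): f(0) = 0 → root; f(1) = 0 → root.
Linear factors from roots: (x), (x + 1).
Complete factorization: f(x) = (x + 1)·(x)^2·(x² + x + 1).
Factor degrees with multiplicity: 1 + 1 + 1 + 2 = 5.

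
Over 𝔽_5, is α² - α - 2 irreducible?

No

Write f(α) = α² - α - 2.
Check for roots in 𝔽_5: f(0) = 3; f(1) = 3; f(2) = 0 → root; f(3) = 4; f(4) = 0 → root.
f(2) = 0, so (α − 2) divides f(α); f is reducible.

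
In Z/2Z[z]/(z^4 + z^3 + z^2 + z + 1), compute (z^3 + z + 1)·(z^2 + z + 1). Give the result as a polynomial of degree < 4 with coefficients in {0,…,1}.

Multiply in Z/2Z[z]: (z^3 + z + 1)·(z^2 + z + 1) = z^5 + z^4 + 1.
Reduce using z^4 ≡ z^3 + z^2 + z + 1 (mod z^4 + z^3 + z^2 + z + 1).
Reduced: z^3 + z^2 + z + 1.

z^3 + z^2 + z + 1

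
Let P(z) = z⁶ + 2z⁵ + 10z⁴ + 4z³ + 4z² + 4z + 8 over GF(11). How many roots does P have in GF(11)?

4

Evaluate at each of the 11 elements of GF(11):
P(0) = 8; P(1) = 0 → root; P(2) = 0 → root; P(3) = 0 → root; P(4) = 6; P(5) = 10; P(6) = 0 → root; P(7) = 8; P(8) = 9; P(9) = 1; P(10) = 2.
Roots: {1, 2, 3, 6}.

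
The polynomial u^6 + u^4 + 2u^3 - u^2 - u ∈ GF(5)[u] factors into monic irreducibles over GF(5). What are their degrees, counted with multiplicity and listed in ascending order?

Write f(u) = u^6 + u^4 + 2u^3 - u^2 - u.
Roots in GF(5): f(0) = 0 → root; f(1) = 2; f(2) = 0 → root; f(3) = 2; f(4) = 0 → root.
Linear factors from roots: (u), (u - 2), (u + 1).
Complete factorization: f(u) = (u)·(u + 1)·(u - 2)·(u^3 + u^2 - u - 2).
Factor degrees with multiplicity: 1 + 1 + 1 + 3 = 6.

1, 1, 1, 3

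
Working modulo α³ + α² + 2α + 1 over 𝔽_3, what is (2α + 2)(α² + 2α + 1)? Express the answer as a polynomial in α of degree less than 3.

α^2 + 2α

Multiply in 𝔽_3[α]: (2α + 2)·(α² + 2α + 1) = 2α³ + 2.
Reduce using α³ ≡ 2α² + α + 2 (mod α³ + α² + 2α + 1).
Reduced: α² + 2α.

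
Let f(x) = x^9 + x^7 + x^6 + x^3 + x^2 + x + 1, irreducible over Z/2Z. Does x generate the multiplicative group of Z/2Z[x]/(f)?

Yes

|GF(2^9)^×| = 2^9 − 1 = 511. Prime factorization: 511 = 7·73.
f is primitive ⇔ x has order 511 in GF(2)[x]/(f), i.e. x^(511/q) ≠ 1 for each prime q | 511.
x^(73) mod f = x^8 + x^7 + x^5 + x^4 + x^3 + x^2 + 1.
x^(7) mod f = x^7.
None equal 1, so x has full order 511; f is primitive.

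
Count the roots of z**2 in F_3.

Write g(z) = z**2.
Evaluate at each of the 3 elements of F_3:
g(0) = 0 → root; g(1) = 1; g(2) = 1.
Roots: {0}.

1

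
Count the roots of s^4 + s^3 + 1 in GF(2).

0

Write f(s) = s^4 + s^3 + 1.
Evaluate at each of the 2 elements of GF(2):
f(0) = 1; f(1) = 1.
No element is a root.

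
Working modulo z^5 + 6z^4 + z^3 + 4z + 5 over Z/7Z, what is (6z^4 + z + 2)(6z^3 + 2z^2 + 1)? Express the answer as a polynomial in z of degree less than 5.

4z^4 + 5z^3 + 3z^2 + 5

Multiply in Z/7Z[z]: (6z^4 + z + 2)·(6z^3 + 2z^2 + 1) = z^7 + 5z^6 + 5z^4 + 4z^2 + z + 2.
Reduce using z^5 ≡ z^4 + 6z^3 + 3z + 2 (mod z^5 + 6z^4 + z^3 + 4z + 5).
Reduced: 4z^4 + 5z^3 + 3z^2 + 5.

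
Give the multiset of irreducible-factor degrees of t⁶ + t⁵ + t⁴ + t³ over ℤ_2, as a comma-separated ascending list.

1, 1, 1, 1, 1, 1

Write g(t) = t⁶ + t⁵ + t⁴ + t³.
Roots in ℤ_2: g(0) = 0 → root; g(1) = 0 → root.
Linear factors from roots: (t), (t + 1).
Complete factorization: g(t) = (t)^3·(t + 1)^3.
Factor degrees with multiplicity: 1 + 1 + 1 + 1 + 1 + 1 = 6.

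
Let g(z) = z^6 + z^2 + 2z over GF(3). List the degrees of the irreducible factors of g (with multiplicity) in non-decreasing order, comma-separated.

1, 1, 1, 3

Roots in GF(3): g(0) = 0 → root; g(1) = 1; g(2) = 0 → root.
Linear factors from roots: (z), (z + 1).
Complete factorization: g(z) = (z)·(z + 1)^2·(z^3 + z^2 + 2).
Factor degrees with multiplicity: 1 + 1 + 1 + 3 = 6.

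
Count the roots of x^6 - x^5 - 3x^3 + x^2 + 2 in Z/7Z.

Write P(x) = x^6 - x^5 - 3x^3 + x^2 + 2.
Evaluate at each of the 7 elements of Z/7Z:
P(0) = 2; P(1) = 0 → root; P(2) = 0 → root; P(3) = 3; P(4) = 0 → root; P(5) = 0 → root; P(6) = 1.
Roots: {1, 2, 4, 5}.

4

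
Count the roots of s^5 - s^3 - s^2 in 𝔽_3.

1

Write f(s) = s^5 - s^3 - s^2.
Evaluate at each of the 3 elements of 𝔽_3:
f(0) = 0 → root; f(1) = 2; f(2) = 2.
Roots: {0}.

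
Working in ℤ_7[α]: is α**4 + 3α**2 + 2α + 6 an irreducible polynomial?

Yes

Write g(α) = α**4 + 3α**2 + 2α + 6.
Check for roots in ℤ_7: g(0) = 6; g(1) = 5; g(2) = 3; g(3) = 1; g(4) = 3; g(5) = 2; g(6) = 1.
No roots, so no linear factors.
Degree-2 irreducible divisors: test the 21 monic irreducibles of degree 2 over GF(7).
None of them divide g (all give nonzero remainder).
No irreducible factor of degree ≤ 2 exists, so g is irreducible over GF(7).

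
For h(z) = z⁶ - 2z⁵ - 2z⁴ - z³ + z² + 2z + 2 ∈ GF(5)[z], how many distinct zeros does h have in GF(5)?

1

Evaluate at each of the 5 elements of GF(5):
h(0) = 2; h(1) = 1; h(2) = 0 → root; h(3) = 1; h(4) = 3.
Roots: {2}.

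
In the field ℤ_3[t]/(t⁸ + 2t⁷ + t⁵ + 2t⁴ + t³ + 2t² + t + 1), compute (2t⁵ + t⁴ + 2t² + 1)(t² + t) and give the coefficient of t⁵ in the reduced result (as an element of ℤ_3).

Multiply in ℤ_3[t]: (2t⁵ + t⁴ + 2t² + 1)·(t² + t) = 2t⁷ + t⁵ + 2t⁴ + 2t³ + t² + t.
Reduced: 2t⁷ + t⁵ + 2t⁴ + 2t³ + t² + t.

1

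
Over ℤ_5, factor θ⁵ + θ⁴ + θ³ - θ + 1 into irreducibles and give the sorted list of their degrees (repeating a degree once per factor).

Write f(θ) = θ⁵ + θ⁴ + θ³ - θ + 1.
Roots in ℤ_5: f(0) = 1; f(1) = 3; f(2) = 0 → root; f(3) = 4; f(4) = 1.
Linear factors from roots: (θ - 2).
Complete factorization: f(θ) = (θ - 2)·(θ² - 2)·(θ² - 2θ - 1).
Factor degrees with multiplicity: 1 + 2 + 2 = 5.

1, 2, 2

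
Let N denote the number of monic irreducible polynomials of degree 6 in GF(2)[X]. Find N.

9

The number of monic irreducibles of degree 6 over GF(2) is (1/6)·Σ_{d∣6} μ(6/d) 2^d.
Divisors of 6: 1, 2, 3, 6; μ(6/d) for each: 1, -1, -1, 1.
Σ = 2^1 − 2^2 − 2^3 + 2^6 = 54.
N = 54/6 = 9.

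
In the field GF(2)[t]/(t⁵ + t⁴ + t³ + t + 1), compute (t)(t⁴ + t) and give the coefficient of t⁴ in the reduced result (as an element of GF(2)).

Multiply in GF(2)[t]: (t)·(t⁴ + t) = t⁵ + t².
Reduce using t⁵ ≡ t⁴ + t³ + t + 1 (mod t⁵ + t⁴ + t³ + t + 1).
Reduced: t⁴ + t³ + t² + t + 1.

1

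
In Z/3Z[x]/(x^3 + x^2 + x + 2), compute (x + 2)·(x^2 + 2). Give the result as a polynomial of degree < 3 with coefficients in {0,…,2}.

x^2 + x + 2

Multiply in Z/3Z[x]: (x + 2)·(x^2 + 2) = x^3 + 2x^2 + 2x + 1.
Reduce using x^3 ≡ 2x^2 + 2x + 1 (mod x^3 + x^2 + x + 2).
Reduced: x^2 + x + 2.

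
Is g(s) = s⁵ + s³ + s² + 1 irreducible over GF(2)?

No

Check for roots in GF(2): g(0) = 1; g(1) = 0 → root.
g(1) = 0, so (s − 1) divides g(s); g is reducible.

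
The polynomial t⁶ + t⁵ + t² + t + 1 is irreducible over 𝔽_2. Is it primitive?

Yes

Write f(t) = t⁶ + t⁵ + t² + t + 1.
|GF(2^6)^×| = 2^6 − 1 = 63. Prime factorization: 63 = 3^2·7.
f is primitive ⇔ t has order 63 in GF(2)[t]/(f), i.e. t^(63/q) ≠ 1 for each prime q | 63.
t^(21) mod f = t⁵ + t³ + t².
t^(9) mod f = t³ + t² + 1.
None equal 1, so t has full order 63; f is primitive.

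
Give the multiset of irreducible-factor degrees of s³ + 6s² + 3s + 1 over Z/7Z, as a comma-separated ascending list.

Write f(s) = s³ + 6s² + 3s + 1.
Linear factors from roots: (s + 4).
Complete factorization: f(s) = (s + 4)·(s² + 2s + 2).
Factor degrees with multiplicity: 1 + 2 = 3.

1, 2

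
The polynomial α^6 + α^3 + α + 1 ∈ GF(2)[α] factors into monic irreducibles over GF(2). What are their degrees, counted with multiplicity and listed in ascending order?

1, 1, 1, 3

Write f(α) = α^6 + α^3 + α + 1.
Roots in GF(2): f(0) = 1; f(1) = 0 → root.
Linear factors from roots: (α + 1).
Complete factorization: f(α) = (α + 1)^3·(α^3 + α^2 + 1).
Factor degrees with multiplicity: 1 + 1 + 1 + 3 = 6.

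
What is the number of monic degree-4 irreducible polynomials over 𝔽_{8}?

1008

x^(8^4) − x is the product of all monic irreducibles of degree dividing 4; Möbius inversion gives N = (1/4) Σ μ(4/d)·8^d.
Divisors of 4: 1, 2, 4; μ(4/d) for each: 0, -1, 1.
Σ = − 8^2 + 8^4 = 4032.
N = 4032/4 = 1008.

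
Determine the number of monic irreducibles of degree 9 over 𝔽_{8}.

14913024

The number of monic irreducibles of degree 9 over GF(8) is (1/9)·Σ_{d∣9} μ(9/d) 8^d.
Divisors of 9: 1, 3, 9; μ(9/d) for each: 0, -1, 1.
Σ = − 8^3 + 8^9 = 134217216.
N = 134217216/9 = 14913024.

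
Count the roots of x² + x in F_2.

Write P(x) = x² + x.
Evaluate at each of the 2 elements of F_2:
P(0) = 0 → root; P(1) = 0 → root.
Roots: {0, 1}.

2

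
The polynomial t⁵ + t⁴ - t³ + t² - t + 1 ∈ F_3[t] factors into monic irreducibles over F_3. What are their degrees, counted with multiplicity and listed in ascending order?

2, 3

Write g(t) = t⁵ + t⁴ - t³ + t² - t + 1.
Roots in F_3: g(0) = 1; g(1) = 2; g(2) = 1.
Complete factorization: g(t) = (t² - t - 1)·(t³ - t² - t - 1).
Factor degrees with multiplicity: 2 + 3 = 5.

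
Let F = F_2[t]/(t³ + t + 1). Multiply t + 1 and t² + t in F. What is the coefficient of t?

0

Multiply in F_2[t]: (t + 1)·(t² + t) = t³ + t.
Reduce using t³ ≡ t + 1 (mod t³ + t + 1).
Reduced: 1.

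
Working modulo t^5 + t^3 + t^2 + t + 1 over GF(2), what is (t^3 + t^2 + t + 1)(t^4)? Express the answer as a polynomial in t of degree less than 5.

Multiply in GF(2)[t]: (t^3 + t^2 + t + 1)·(t^4) = t^7 + t^6 + t^5 + t^4.
Reduce using t^5 ≡ t^3 + t^2 + t + 1 (mod t^5 + t^3 + t^2 + t + 1).
Reduced: t^4 + t.

t^4 + t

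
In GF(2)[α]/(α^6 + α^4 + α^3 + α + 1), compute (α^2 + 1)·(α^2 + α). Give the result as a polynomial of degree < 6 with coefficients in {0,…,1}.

Multiply in GF(2)[α]: (α^2 + 1)·(α^2 + α) = α^4 + α^3 + α^2 + α.
Reduced: α^4 + α^3 + α^2 + α.

α^4 + α^3 + α^2 + α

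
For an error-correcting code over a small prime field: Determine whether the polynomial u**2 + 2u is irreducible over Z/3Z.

No

Write h(u) = u**2 + 2u.
Check for roots in Z/3Z: h(0) = 0 → root; h(1) = 0 → root; h(2) = 2.
h(0) = 0, so (u) divides h(u); h is reducible.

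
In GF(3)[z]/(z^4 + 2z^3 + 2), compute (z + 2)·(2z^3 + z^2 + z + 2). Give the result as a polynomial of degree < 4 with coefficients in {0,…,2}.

z^3 + z

Multiply in GF(3)[z]: (z + 2)·(2z^3 + z^2 + z + 2) = 2z^4 + 2z^3 + z + 1.
Reduce using z^4 ≡ z^3 + 1 (mod z^4 + 2z^3 + 2).
Reduced: z^3 + z.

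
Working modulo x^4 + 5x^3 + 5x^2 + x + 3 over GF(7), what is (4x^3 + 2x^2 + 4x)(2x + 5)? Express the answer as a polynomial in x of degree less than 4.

5x^3 + 6x^2 + 5x + 4

Multiply in GF(7)[x]: (4x^3 + 2x^2 + 4x)·(2x + 5) = x^4 + 3x^3 + 4x^2 + 6x.
Reduce using x^4 ≡ 2x^3 + 2x^2 + 6x + 4 (mod x^4 + 5x^3 + 5x^2 + x + 3).
Reduced: 5x^3 + 6x^2 + 5x + 4.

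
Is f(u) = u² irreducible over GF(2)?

No

Check for roots in GF(2): f(0) = 0 → root; f(1) = 1.
f(0) = 0, so (u) divides f(u); f is reducible.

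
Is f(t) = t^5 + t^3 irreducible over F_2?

Check for roots in F_2: f(0) = 0 → root; f(1) = 0 → root.
f(0) = 0, so (t) divides f(t); f is reducible.

No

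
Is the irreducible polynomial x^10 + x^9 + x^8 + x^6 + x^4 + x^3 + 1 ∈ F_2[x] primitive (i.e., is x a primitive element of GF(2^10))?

Write f(x) = x^10 + x^9 + x^8 + x^6 + x^4 + x^3 + 1.
|GF(2^10)^×| = 2^10 − 1 = 1023. Prime factorization: 1023 = 3·11·31.
f is primitive ⇔ x has order 1023 in GF(2)[x]/(f), i.e. x^(1023/q) ≠ 1 for each prime q | 1023.
x^(341) mod f = x^9 + x^8 + x^7 + x^4 + x^3 + x.
x^(93) mod f = x^9 + x^5 + x^4 + x^3 + x^2 + x.
x^(33) mod f = x^7 + x^6 + x^3.
None equal 1, so x has full order 1023; f is primitive.

Yes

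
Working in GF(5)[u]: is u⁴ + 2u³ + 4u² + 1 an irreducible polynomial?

Yes

Write f(u) = u⁴ + 2u³ + 4u² + 1.
Check for roots in GF(5): f(0) = 1; f(1) = 3; f(2) = 4; f(3) = 2; f(4) = 4.
No roots, so no linear factors.
Degree-2 irreducible divisors: test the 10 monic irreducibles of degree 2 over GF(5).
None of them divide f (all give nonzero remainder).
No irreducible factor of degree ≤ 2 exists, so f is irreducible over GF(5).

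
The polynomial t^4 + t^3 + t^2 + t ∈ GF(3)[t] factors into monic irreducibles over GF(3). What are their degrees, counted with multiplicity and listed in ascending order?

1, 1, 2

Write h(t) = t^4 + t^3 + t^2 + t.
Roots in GF(3): h(0) = 0 → root; h(1) = 1; h(2) = 0 → root.
Linear factors from roots: (t), (t + 1).
Complete factorization: h(t) = (t)·(t + 1)·(t^2 + 1).
Factor degrees with multiplicity: 1 + 1 + 2 = 4.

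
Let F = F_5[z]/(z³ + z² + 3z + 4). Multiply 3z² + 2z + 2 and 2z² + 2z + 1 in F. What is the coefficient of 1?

1

Multiply in F_5[z]: (3z² + 2z + 2)·(2z² + 2z + 1) = z⁴ + z² + z + 2.
Reduce using z³ ≡ 4z² + 2z + 1 (mod z³ + z² + 3z + 4).
Reduced: 4z² + 1.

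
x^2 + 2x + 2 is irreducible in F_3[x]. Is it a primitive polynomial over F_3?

Yes

Write f(x) = x^2 + 2x + 2.
|GF(3^2)^×| = 3^2 − 1 = 8. Prime factorization: 8 = 2^3.
f is primitive ⇔ x has order 8 in GF(3)[x]/(f), i.e. x^(8/q) ≠ 1 for each prime q | 8.
x^(4) mod f = 2.
None equal 1, so x has full order 8; f is primitive.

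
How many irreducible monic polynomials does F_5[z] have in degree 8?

The number of monic irreducibles of degree 8 over GF(5) is (1/8)·Σ_{d∣8} μ(8/d) 5^d.
Divisors of 8: 1, 2, 4, 8; μ(8/d) for each: 0, 0, -1, 1.
Σ = − 5^4 + 5^8 = 390000.
N = 390000/8 = 48750.

48750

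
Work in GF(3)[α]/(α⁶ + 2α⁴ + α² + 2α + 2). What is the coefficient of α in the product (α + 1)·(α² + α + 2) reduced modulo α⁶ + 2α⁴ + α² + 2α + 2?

0

Multiply in GF(3)[α]: (α + 1)·(α² + α + 2) = α³ + 2α² + 2.
Reduced: α³ + 2α² + 2.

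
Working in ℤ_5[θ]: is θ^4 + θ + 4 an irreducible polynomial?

Yes

Write P(θ) = θ^4 + θ + 4.
Check for roots in ℤ_5: P(0) = 4; P(1) = 1; P(2) = 2; P(3) = 3; P(4) = 4.
No roots, so no linear factors.
Degree-2 irreducible divisors: test the 10 monic irreducibles of degree 2 over GF(5).
None of them divide P (all give nonzero remainder).
No irreducible factor of degree ≤ 2 exists, so P is irreducible over GF(5).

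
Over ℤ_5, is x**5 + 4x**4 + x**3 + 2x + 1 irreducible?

Yes

Write h(x) = x**5 + 4x**4 + x**3 + 2x + 1.
Check for roots in ℤ_5: h(0) = 1; h(1) = 4; h(2) = 4; h(3) = 1; h(4) = 1.
No roots, so no linear factors.
Degree-2 irreducible divisors: test the 10 monic irreducibles of degree 2 over GF(5).
None of them divide h (all give nonzero remainder).
No irreducible factor of degree ≤ 2 exists, so h is irreducible over GF(5).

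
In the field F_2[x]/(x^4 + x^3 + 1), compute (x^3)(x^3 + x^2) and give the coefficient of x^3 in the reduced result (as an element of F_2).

0

Multiply in F_2[x]: (x^3)·(x^3 + x^2) = x^6 + x^5.
Reduce using x^4 ≡ x^3 + 1 (mod x^4 + x^3 + 1).
Reduced: x^2.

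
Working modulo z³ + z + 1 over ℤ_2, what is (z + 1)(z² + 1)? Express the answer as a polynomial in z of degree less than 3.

z^2

Multiply in ℤ_2[z]: (z + 1)·(z² + 1) = z³ + z² + z + 1.
Reduce using z³ ≡ z + 1 (mod z³ + z + 1).
Reduced: z².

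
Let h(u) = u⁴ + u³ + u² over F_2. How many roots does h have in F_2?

1

Evaluate at each of the 2 elements of F_2:
h(0) = 0 → root; h(1) = 1.
Roots: {0}.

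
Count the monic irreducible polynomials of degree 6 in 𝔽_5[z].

2580

x^(5^6) − x is the product of all monic irreducibles of degree dividing 6; Möbius inversion gives N = (1/6) Σ μ(6/d)·5^d.
Divisors of 6: 1, 2, 3, 6; μ(6/d) for each: 1, -1, -1, 1.
Σ = 5^1 − 5^2 − 5^3 + 5^6 = 15480.
N = 15480/6 = 2580.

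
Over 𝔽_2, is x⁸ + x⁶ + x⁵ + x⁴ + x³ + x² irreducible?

Write h(x) = x⁸ + x⁶ + x⁵ + x⁴ + x³ + x².
Check for roots in 𝔽_2: h(0) = 0 → root; h(1) = 0 → root.
h(0) = 0, so (x) divides h(x); h is reducible.

No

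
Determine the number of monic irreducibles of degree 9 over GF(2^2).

29120

By the necklace-counting formula, N_4(9) = (1/9) Σ_{d|9} μ(9/d)·4^d.
Divisors of 9: 1, 3, 9; μ(9/d) for each: 0, -1, 1.
Σ = − 4^3 + 4^9 = 262080.
N = 262080/9 = 29120.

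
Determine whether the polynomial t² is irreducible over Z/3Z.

Write f(t) = t².
Check for roots in Z/3Z: f(0) = 0 → root; f(1) = 1; f(2) = 1.
f(0) = 0, so (t) divides f(t); f is reducible.

No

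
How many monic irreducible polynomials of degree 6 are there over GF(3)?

Gauss's count: N_{3}(6) = (1/6) Σ_{d|6} μ(6/d)·3^d.
Divisors of 6: 1, 2, 3, 6; μ(6/d) for each: 1, -1, -1, 1.
Σ = 3^1 − 3^2 − 3^3 + 3^6 = 696.
N = 696/6 = 116.

116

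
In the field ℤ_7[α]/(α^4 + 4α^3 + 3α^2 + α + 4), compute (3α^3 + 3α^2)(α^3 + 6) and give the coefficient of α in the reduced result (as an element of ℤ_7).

Multiply in ℤ_7[α]: (3α^3 + 3α^2)·(α^3 + 6) = 3α^6 + 3α^5 + 4α^3 + 4α^2.
Reduce using α^4 ≡ 3α^3 + 4α^2 + 6α + 3 (mod α^4 + 4α^3 + 3α^2 + α + 4).
Reduced: 4α^3 + 4α^2 + 2α + 4.

2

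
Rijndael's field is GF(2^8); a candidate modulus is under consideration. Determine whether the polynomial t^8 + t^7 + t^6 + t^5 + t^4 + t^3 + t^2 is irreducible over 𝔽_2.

No

Write m(t) = t^8 + t^7 + t^6 + t^5 + t^4 + t^3 + t^2.
Check for roots in 𝔽_2: m(0) = 0 → root; m(1) = 1.
m(0) = 0, so (t) divides m(t); m is reducible.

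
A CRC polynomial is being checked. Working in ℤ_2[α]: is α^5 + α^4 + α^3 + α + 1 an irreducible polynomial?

Write h(α) = α^5 + α^4 + α^3 + α + 1.
Check for roots in ℤ_2: h(0) = 1; h(1) = 1.
No roots, so no linear factors.
Monic irreducibles of degree 2 over GF(2): α^2 + α + 1.
None of them divide h (all give nonzero remainder).
No irreducible factor of degree ≤ 2 exists, so h is irreducible over GF(2).

Yes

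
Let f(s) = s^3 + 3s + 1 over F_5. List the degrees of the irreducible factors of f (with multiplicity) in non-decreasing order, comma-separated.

Roots in F_5: f(0) = 1; f(1) = 0 → root; f(2) = 0 → root; f(3) = 2; f(4) = 2.
Linear factors from roots: (s + 4), (s + 3).
Complete factorization: f(s) = (s + 4)·(s + 3)^2.
Factor degrees with multiplicity: 1 + 1 + 1 = 3.

1, 1, 1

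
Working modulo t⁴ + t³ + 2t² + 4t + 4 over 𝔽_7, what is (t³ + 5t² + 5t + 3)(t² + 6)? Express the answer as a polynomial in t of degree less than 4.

Multiply in 𝔽_7[t]: (t³ + 5t² + 5t + 3)·(t² + 6) = t⁵ + 5t⁴ + 4t³ + 5t² + 2t + 4.
Reduce using t⁴ ≡ 6t³ + 5t² + 3t + 3 (mod t⁴ + t³ + 2t² + 4t + 4).
Reduced: 5t³ + 3t + 2.

5t^3 + 3t + 2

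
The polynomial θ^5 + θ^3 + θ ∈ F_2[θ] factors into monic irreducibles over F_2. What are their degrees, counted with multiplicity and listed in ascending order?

Write h(θ) = θ^5 + θ^3 + θ.
Roots in F_2: h(0) = 0 → root; h(1) = 1.
Linear factors from roots: (θ).
Complete factorization: h(θ) = (θ)·(θ^2 + θ + 1)^2.
Factor degrees with multiplicity: 1 + 2 + 2 = 5.

1, 2, 2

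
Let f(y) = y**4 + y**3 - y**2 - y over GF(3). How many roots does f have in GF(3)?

3

Evaluate at each of the 3 elements of GF(3):
f(0) = 0 → root; f(1) = 0 → root; f(2) = 0 → root.
Roots: {0, 1, 2}.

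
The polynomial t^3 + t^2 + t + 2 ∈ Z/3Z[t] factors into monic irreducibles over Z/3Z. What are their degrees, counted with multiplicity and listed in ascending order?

Write f(t) = t^3 + t^2 + t + 2.
Roots in Z/3Z: f(0) = 2; f(1) = 2; f(2) = 1.
Complete factorization: f(t) = (t^3 + t^2 + t + 2).
Factor degrees with multiplicity: 3 = 3.

3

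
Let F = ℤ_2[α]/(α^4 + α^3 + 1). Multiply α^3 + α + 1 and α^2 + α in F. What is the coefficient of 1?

Multiply in ℤ_2[α]: (α^3 + α + 1)·(α^2 + α) = α^5 + α^4 + α^3 + α.
Reduce using α^4 ≡ α^3 + 1 (mod α^4 + α^3 + 1).
Reduced: α^3.

0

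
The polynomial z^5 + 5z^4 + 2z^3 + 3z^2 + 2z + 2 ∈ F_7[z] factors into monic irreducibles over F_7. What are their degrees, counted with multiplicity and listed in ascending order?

1, 2, 2

Write f(z) = z^5 + 5z^4 + 2z^3 + 3z^2 + 2z + 2.
Linear factors from roots: (z + 2).
Complete factorization: f(z) = (z + 2)·(z^2 + z + 3)·(z^2 + 2z + 5).
Factor degrees with multiplicity: 1 + 2 + 2 = 5.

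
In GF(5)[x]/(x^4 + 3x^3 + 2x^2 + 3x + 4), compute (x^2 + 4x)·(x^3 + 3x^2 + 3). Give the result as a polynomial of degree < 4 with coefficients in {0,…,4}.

Multiply in GF(5)[x]: (x^2 + 4x)·(x^3 + 3x^2 + 3) = x^5 + 2x^4 + 2x^3 + 3x^2 + 2x.
Reduce using x^4 ≡ 2x^3 + 3x^2 + 2x + 1 (mod x^4 + 3x^3 + 2x^2 + 3x + 4).
Reduced: 3x^3 + 2x^2 + x + 4.

3x^3 + 2x^2 + x + 4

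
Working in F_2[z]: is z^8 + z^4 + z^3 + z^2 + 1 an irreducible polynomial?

Yes

Write P(z) = z^8 + z^4 + z^3 + z^2 + 1.
Check for roots in F_2: P(0) = 1; P(1) = 1.
No roots, so no linear factors.
Monic irreducibles of degree 2 over GF(2): z^2 + z + 1.
None of them divide P (all give nonzero remainder).
Monic irreducibles of degree 3 over GF(2): z^3 + z + 1, z^3 + z^2 + 1.
None of them divide P (all give nonzero remainder).
Monic irreducibles of degree 4 over GF(2): z^4 + z + 1, z^4 + z^3 + 1, z^4 + z^3 + z^2 + z + 1.
None of them divide P (all give nonzero remainder).
No irreducible factor of degree ≤ 4 exists, so P is irreducible over GF(2).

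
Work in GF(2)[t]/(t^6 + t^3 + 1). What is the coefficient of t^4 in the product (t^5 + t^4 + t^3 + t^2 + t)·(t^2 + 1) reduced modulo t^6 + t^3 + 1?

1

Multiply in GF(2)[t]: (t^5 + t^4 + t^3 + t^2 + t)·(t^2 + 1) = t^7 + t^6 + t^2 + t.
Reduce using t^6 ≡ t^3 + 1 (mod t^6 + t^3 + 1).
Reduced: t^4 + t^3 + t^2 + 1.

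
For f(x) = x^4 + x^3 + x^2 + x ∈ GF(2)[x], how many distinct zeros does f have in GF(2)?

2

Evaluate at each of the 2 elements of GF(2):
f(0) = 0 → root; f(1) = 0 → root.
Roots: {0, 1}.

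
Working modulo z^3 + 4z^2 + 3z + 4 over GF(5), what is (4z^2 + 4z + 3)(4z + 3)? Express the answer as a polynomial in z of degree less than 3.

Multiply in GF(5)[z]: (4z^2 + 4z + 3)·(4z + 3) = z^3 + 3z^2 + 4z + 4.
Reduce using z^3 ≡ z^2 + 2z + 1 (mod z^3 + 4z^2 + 3z + 4).
Reduced: 4z^2 + z.

4z^2 + z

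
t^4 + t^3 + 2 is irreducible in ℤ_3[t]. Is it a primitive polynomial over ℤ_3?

Write f(t) = t^4 + t^3 + 2.
|GF(3^4)^×| = 3^4 − 1 = 80. Prime factorization: 80 = 2^4·5.
f is primitive ⇔ t has order 80 in GF(3)[t]/(f), i.e. t^(80/q) ≠ 1 for each prime q | 80.
t^(40) mod f = 2.
t^(16) mod f = 2t^2 + 2t + 2.
None equal 1, so t has full order 80; f is primitive.

Yes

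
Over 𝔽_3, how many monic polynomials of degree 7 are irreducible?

312

The number of monic irreducibles of degree 7 over GF(3) is (1/7)·Σ_{d∣7} μ(7/d) 3^d.
Divisors of 7: 1, 7; μ(7/d) for each: -1, 1.
Σ = − 3^1 + 3^7 = 2184.
N = 2184/7 = 312.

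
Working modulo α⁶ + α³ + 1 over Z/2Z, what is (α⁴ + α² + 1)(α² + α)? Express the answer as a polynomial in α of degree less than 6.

Multiply in Z/2Z[α]: (α⁴ + α² + 1)·(α² + α) = α⁶ + α⁵ + α⁴ + α³ + α² + α.
Reduce using α⁶ ≡ α³ + 1 (mod α⁶ + α³ + 1).
Reduced: α⁵ + α⁴ + α² + α + 1.

α^5 + α^4 + α^2 + α + 1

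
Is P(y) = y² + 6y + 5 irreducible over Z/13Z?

No

Check each element of Z/13Z for a root: P(0)=5, P(1)=12, P(2)=8, P(3)=6, P(4)=6, P(5)=8, P(6)=12, P(7)=5, P(8)=0, P(9)=10, P(10)=9, P(11)=10, P(12)=0.
P(8) = 0, so (y − 8) divides P(y); P is reducible.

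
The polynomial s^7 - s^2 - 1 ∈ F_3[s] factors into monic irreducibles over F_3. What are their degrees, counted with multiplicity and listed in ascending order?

1, 1, 2, 3

Write g(s) = s^7 - s^2 - 1.
Roots in F_3: g(0) = 2; g(1) = 2; g(2) = 0 → root.
Linear factors from roots: (s + 1).
Complete factorization: g(s) = (s + 1)^2·(s^2 - s - 1)·(s^3 - s^2 + 1).
Factor degrees with multiplicity: 1 + 1 + 2 + 3 = 7.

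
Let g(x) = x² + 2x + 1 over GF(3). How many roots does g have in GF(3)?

1

Evaluate at each of the 3 elements of GF(3):
g(0) = 1; g(1) = 1; g(2) = 0 → root.
Roots: {2}.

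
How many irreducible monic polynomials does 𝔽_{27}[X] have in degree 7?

By the necklace-counting formula, N_27(7) = (1/7) Σ_{d|7} μ(7/d)·27^d.
Divisors of 7: 1, 7; μ(7/d) for each: -1, 1.
Σ = − 27^1 + 27^7 = 10460353176.
N = 10460353176/7 = 1494336168.

1494336168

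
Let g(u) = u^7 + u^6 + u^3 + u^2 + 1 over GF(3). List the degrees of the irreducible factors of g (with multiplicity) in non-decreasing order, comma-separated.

Roots in GF(3): g(0) = 1; g(1) = 2; g(2) = 1.
Complete factorization: g(u) = (u^3 + u^2 + 2u + 1)·(u^4 + u^2 + u + 1).
Factor degrees with multiplicity: 3 + 4 = 7.

3, 4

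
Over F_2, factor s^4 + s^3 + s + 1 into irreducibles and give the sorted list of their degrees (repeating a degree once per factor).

1, 1, 2

Write f(s) = s^4 + s^3 + s + 1.
Roots in F_2: f(0) = 1; f(1) = 0 → root.
Linear factors from roots: (s + 1).
Complete factorization: f(s) = (s + 1)^2·(s^2 + s + 1).
Factor degrees with multiplicity: 1 + 1 + 2 = 4.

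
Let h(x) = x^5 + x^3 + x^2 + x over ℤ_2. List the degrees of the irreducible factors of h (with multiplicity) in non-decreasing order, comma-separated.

Roots in ℤ_2: h(0) = 0 → root; h(1) = 0 → root.
Linear factors from roots: (x), (x + 1).
Complete factorization: h(x) = (x)·(x + 1)·(x^3 + x^2 + 1).
Factor degrees with multiplicity: 1 + 1 + 3 = 5.

1, 1, 3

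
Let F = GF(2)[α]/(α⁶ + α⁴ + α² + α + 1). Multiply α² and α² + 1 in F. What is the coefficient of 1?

Multiply in GF(2)[α]: (α²)·(α² + 1) = α⁴ + α².
Reduced: α⁴ + α².

0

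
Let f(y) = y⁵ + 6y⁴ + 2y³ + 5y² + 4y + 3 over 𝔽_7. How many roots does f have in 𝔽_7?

Evaluate at each of the 7 elements of 𝔽_7:
f(0) = 3; f(1) = 0 → root; f(2) = 0 → root; f(3) = 3; f(4) = 1; f(5) = 0 → root; f(6) = 0 → root.
Roots: {1, 2, 5, 6}.

4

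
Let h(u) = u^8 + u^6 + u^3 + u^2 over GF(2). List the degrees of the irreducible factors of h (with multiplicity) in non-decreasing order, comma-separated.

1, 1, 1, 2, 3

Roots in GF(2): h(0) = 0 → root; h(1) = 0 → root.
Linear factors from roots: (u), (u + 1).
Complete factorization: h(u) = (u + 1)·(u)^2·(u^2 + u + 1)·(u^3 + u + 1).
Factor degrees with multiplicity: 1 + 1 + 1 + 2 + 3 = 8.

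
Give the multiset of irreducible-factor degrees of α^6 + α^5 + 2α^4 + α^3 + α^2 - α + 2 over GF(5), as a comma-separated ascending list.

1, 1, 2, 2

Write f(α) = α^6 + α^5 + 2α^4 + α^3 + α^2 - α + 2.
Roots in GF(5): f(0) = 2; f(1) = 2; f(2) = 0 → root; f(3) = 4; f(4) = 0 → root.
Linear factors from roots: (α - 2), (α + 1).
Complete factorization: f(α) = (α + 1)·(α - 2)·(α^2 - 2)·(α^2 + 2α - 2).
Factor degrees with multiplicity: 1 + 1 + 2 + 2 = 6.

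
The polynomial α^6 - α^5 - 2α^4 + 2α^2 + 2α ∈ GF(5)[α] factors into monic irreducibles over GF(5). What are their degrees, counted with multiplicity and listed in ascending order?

1, 1, 1, 1, 2

Write f(α) = α^6 - α^5 - 2α^4 + 2α^2 + 2α.
Roots in GF(5): f(0) = 0 → root; f(1) = 2; f(2) = 2; f(3) = 3; f(4) = 0 → root.
Linear factors from roots: (α), (α + 1).
Complete factorization: f(α) = (α)·(α + 1)^3·(α^2 + α + 2).
Factor degrees with multiplicity: 1 + 1 + 1 + 1 + 2 = 6.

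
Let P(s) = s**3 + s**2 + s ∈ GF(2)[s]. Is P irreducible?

No

Check for roots in GF(2): P(0) = 0 → root; P(1) = 1.
P(0) = 0, so (s) divides P(s); P is reducible.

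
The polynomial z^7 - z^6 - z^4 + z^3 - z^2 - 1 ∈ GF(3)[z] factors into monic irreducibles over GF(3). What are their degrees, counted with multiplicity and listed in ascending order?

Write f(z) = z^7 - z^6 - z^4 + z^3 - z^2 - 1.
Roots in GF(3): f(0) = 2; f(1) = 1; f(2) = 0 → root.
Linear factors from roots: (z + 1).
Complete factorization: f(z) = (z + 1)·(z^2 - z - 1)·(z^2 + z - 1)^2.
Factor degrees with multiplicity: 1 + 2 + 2 + 2 = 7.

1, 2, 2, 2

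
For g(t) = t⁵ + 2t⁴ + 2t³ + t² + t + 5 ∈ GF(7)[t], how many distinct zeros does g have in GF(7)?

2

Evaluate at each of the 7 elements of GF(7):
g(0) = 5; g(1) = 5; g(2) = 0 → root; g(3) = 0 → root; g(4) = 2; g(5) = 5; g(6) = 4.
Roots: {2, 3}.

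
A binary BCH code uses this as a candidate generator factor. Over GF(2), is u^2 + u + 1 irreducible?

Yes

Write f(u) = u^2 + u + 1.
Check for roots in GF(2): f(0) = 1; f(1) = 1.
No roots. A degree-2 polynomial over a field with no linear factor is irreducible.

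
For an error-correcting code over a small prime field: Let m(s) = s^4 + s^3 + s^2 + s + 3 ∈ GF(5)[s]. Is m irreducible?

Yes

Check for roots in GF(5): m(0) = 3; m(1) = 2; m(2) = 3; m(3) = 3; m(4) = 3.
No roots, so no linear factors.
Degree-2 irreducible divisors: test the 10 monic irreducibles of degree 2 over GF(5).
None of them divide m (all give nonzero remainder).
No irreducible factor of degree ≤ 2 exists, so m is irreducible over GF(5).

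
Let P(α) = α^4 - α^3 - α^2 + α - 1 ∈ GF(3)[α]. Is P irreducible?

Yes

Check for roots in GF(3): P(0) = 2; P(1) = 2; P(2) = 2.
No roots, so no linear factors.
Monic irreducibles of degree 2 over GF(3): α^2 + 1, α^2 + α - 1, α^2 - α - 1.
None of them divide P (all give nonzero remainder).
No irreducible factor of degree ≤ 2 exists, so P is irreducible over GF(3).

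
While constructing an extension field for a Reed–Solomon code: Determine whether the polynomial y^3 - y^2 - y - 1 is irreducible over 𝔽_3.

Write m(y) = y^3 - y^2 - y - 1.
Check for roots in 𝔽_3: m(0) = 2; m(1) = 1; m(2) = 1.
No roots. A degree-3 polynomial over a field with no linear factor is irreducible.

Yes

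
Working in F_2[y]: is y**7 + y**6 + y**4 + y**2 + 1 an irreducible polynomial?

Yes

Write f(y) = y**7 + y**6 + y**4 + y**2 + 1.
Check for roots in F_2: f(0) = 1; f(1) = 1.
No roots, so no linear factors.
Monic irreducibles of degree 2 over GF(2): y**2 + y + 1.
None of them divide f (all give nonzero remainder).
Monic irreducibles of degree 3 over GF(2): y**3 + y + 1, y**3 + y**2 + 1.
None of them divide f (all give nonzero remainder).
No irreducible factor of degree ≤ 3 exists, so f is irreducible over GF(2).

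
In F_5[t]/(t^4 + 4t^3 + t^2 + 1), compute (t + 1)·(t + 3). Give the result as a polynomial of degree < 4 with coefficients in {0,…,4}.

t^2 + 4t + 3

Multiply in F_5[t]: (t + 1)·(t + 3) = t^2 + 4t + 3.
Reduced: t^2 + 4t + 3.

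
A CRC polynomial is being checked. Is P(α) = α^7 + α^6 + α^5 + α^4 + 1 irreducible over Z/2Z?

Check for roots in Z/2Z: P(0) = 1; P(1) = 1.
No roots, so no linear factors.
Monic irreducibles of degree 2 over GF(2): α^2 + α + 1.
None of them divide P (all give nonzero remainder).
Monic irreducibles of degree 3 over GF(2): α^3 + α + 1, α^3 + α^2 + 1.
None of them divide P (all give nonzero remainder).
No irreducible factor of degree ≤ 3 exists, so P is irreducible over GF(2).

Yes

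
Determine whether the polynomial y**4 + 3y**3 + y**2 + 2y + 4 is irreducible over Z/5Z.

Yes

Write m(y) = y**4 + 3y**3 + y**2 + 2y + 4.
Check for roots in Z/5Z: m(0) = 4; m(1) = 1; m(2) = 2; m(3) = 1; m(4) = 1.
No roots, so no linear factors.
Degree-2 irreducible divisors: test the 10 monic irreducibles of degree 2 over GF(5).
None of them divide m (all give nonzero remainder).
No irreducible factor of degree ≤ 2 exists, so m is irreducible over GF(5).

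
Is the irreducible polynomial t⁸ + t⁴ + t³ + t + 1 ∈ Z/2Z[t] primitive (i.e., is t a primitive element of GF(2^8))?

No

Write f(t) = t⁸ + t⁴ + t³ + t + 1.
|GF(2^8)^×| = 2^8 − 1 = 255. Prime factorization: 255 = 3·5·17.
f is primitive ⇔ t has order 255 in GF(2)[t]/(f), i.e. t^(255/q) ≠ 1 for each prime q | 255.
t^(85) mod f = t⁷ + t⁵ + t⁴ + t³ + t² + 1.
t^(51) mod f = 1
t^(15) mod f = t⁵ + t³ + t² + t + 1.
Since t^(51) = 1, the order of t divides 51 < 255; not primitive.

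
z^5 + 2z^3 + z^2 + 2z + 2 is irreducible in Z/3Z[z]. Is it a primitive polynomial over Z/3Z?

No

Write f(z) = z^5 + 2z^3 + z^2 + 2z + 2.
|GF(3^5)^×| = 3^5 − 1 = 242. Prime factorization: 242 = 2·11^2.
f is primitive ⇔ z has order 242 in GF(3)[z]/(f), i.e. z^(242/q) ≠ 1 for each prime q | 242.
z^(121) mod f = 1
z^(22) mod f = 1
Since z^(121) = 1, the order of z divides 121 < 242; not primitive.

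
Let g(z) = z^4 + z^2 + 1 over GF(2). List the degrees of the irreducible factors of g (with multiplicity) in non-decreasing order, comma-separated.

Roots in GF(2): g(0) = 1; g(1) = 1.
Complete factorization: g(z) = (z^2 + z + 1)^2.
Factor degrees with multiplicity: 2 + 2 = 4.

2, 2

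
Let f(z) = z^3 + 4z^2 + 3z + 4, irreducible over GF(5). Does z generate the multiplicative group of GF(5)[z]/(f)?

|GF(5^3)^×| = 5^3 − 1 = 124. Prime factorization: 124 = 2^2·31.
f is primitive ⇔ z has order 124 in GF(5)[z]/(f), i.e. z^(124/q) ≠ 1 for each prime q | 124.
z^(62) mod f = 1
z^(4) mod f = 3z^2 + 3z + 1.
Since z^(62) = 1, the order of z divides 62 < 124; not primitive.

No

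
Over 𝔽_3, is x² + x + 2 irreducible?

Write P(x) = x² + x + 2.
Check for roots in 𝔽_3: P(0) = 2; P(1) = 1; P(2) = 2.
No roots. A degree-2 polynomial over a field with no linear factor is irreducible.

Yes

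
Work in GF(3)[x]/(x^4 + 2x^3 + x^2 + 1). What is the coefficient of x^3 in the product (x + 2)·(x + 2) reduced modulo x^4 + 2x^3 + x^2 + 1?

Multiply in GF(3)[x]: (x + 2)·(x + 2) = x^2 + x + 1.
Reduced: x^2 + x + 1.

0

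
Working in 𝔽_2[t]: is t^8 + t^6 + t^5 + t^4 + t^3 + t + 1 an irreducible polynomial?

Yes

Write h(t) = t^8 + t^6 + t^5 + t^4 + t^3 + t + 1.
Check for roots in 𝔽_2: h(0) = 1; h(1) = 1.
No roots, so no linear factors.
Monic irreducibles of degree 2 over GF(2): t^2 + t + 1.
None of them divide h (all give nonzero remainder).
Monic irreducibles of degree 3 over GF(2): t^3 + t + 1, t^3 + t^2 + 1.
None of them divide h (all give nonzero remainder).
Monic irreducibles of degree 4 over GF(2): t^4 + t + 1, t^4 + t^3 + 1, t^4 + t^3 + t^2 + t + 1.
None of them divide h (all give nonzero remainder).
No irreducible factor of degree ≤ 4 exists, so h is irreducible over GF(2).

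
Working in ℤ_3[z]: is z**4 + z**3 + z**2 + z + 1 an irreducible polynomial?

Write m(z) = z**4 + z**3 + z**2 + z + 1.
Check for roots in ℤ_3: m(0) = 1; m(1) = 2; m(2) = 1.
No roots, so no linear factors.
Monic irreducibles of degree 2 over GF(3): z**2 + 1, z**2 + z - 1, z**2 - z - 1.
None of them divide m (all give nonzero remainder).
No irreducible factor of degree ≤ 2 exists, so m is irreducible over GF(3).

Yes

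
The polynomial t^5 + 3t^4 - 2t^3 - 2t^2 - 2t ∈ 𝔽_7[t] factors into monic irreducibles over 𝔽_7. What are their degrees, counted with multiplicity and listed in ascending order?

1, 1, 1, 2

Write g(t) = t^5 + 3t^4 - 2t^3 - 2t^2 - 2t.
Linear factors from roots: (t), (t + 3), (t + 2).
Complete factorization: g(t) = (t)·(t + 2)·(t + 3)·(t^2 - 2t + 2).
Factor degrees with multiplicity: 1 + 1 + 1 + 2 = 5.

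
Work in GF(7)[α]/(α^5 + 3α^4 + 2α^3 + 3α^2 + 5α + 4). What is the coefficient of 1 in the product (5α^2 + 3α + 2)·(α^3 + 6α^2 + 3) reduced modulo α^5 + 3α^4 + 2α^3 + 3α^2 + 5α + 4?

0

Multiply in GF(7)[α]: (5α^2 + 3α + 2)·(α^3 + 6α^2 + 3) = 5α^5 + 5α^4 + 6α^3 + 6α^2 + 2α + 6.
Reduce using α^5 ≡ 4α^4 + 5α^3 + 4α^2 + 2α + 3 (mod α^5 + 3α^4 + 2α^3 + 3α^2 + 5α + 4).
Reduced: 4α^4 + 3α^3 + 5α^2 + 5α.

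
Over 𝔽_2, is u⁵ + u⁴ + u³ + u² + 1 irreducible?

Yes

Write m(u) = u⁵ + u⁴ + u³ + u² + 1.
Check for roots in 𝔽_2: m(0) = 1; m(1) = 1.
No roots, so no linear factors.
Monic irreducibles of degree 2 over GF(2): u² + u + 1.
None of them divide m (all give nonzero remainder).
No irreducible factor of degree ≤ 2 exists, so m is irreducible over GF(2).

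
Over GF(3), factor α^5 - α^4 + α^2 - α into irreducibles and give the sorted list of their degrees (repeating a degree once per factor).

1, 1, 1, 1, 1

Write g(α) = α^5 - α^4 + α^2 - α.
Roots in GF(3): g(0) = 0 → root; g(1) = 0 → root; g(2) = 0 → root.
Linear factors from roots: (α), (α - 1), (α + 1).
Complete factorization: g(α) = (α)·(α - 1)·(α + 1)^3.
Factor degrees with multiplicity: 1 + 1 + 1 + 1 + 1 = 5.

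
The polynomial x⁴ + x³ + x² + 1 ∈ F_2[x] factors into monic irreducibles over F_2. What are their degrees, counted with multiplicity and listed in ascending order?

1, 3

Write h(x) = x⁴ + x³ + x² + 1.
Roots in F_2: h(0) = 1; h(1) = 0 → root.
Linear factors from roots: (x + 1).
Complete factorization: h(x) = (x + 1)·(x³ + x + 1).
Factor degrees with multiplicity: 1 + 3 = 4.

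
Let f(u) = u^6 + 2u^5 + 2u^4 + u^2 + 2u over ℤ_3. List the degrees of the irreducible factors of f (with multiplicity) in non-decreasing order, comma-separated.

1, 1, 4

Roots in ℤ_3: f(0) = 0 → root; f(1) = 2; f(2) = 0 → root.
Linear factors from roots: (u), (u + 1).
Complete factorization: f(u) = (u)·(u + 1)·(u^4 + u^3 + u^2 + 2u + 2).
Factor degrees with multiplicity: 1 + 1 + 4 = 6.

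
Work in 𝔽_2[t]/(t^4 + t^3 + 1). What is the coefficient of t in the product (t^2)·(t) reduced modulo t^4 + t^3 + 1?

Multiply in 𝔽_2[t]: (t^2)·(t) = t^3.
Reduced: t^3.

0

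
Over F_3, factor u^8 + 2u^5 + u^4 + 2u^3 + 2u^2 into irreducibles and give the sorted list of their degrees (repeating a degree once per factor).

1, 1, 1, 1, 2, 2

Write g(u) = u^8 + 2u^5 + u^4 + 2u^3 + 2u^2.
Roots in F_3: g(0) = 0 → root; g(1) = 2; g(2) = 0 → root.
Linear factors from roots: (u), (u + 1).
Complete factorization: g(u) = (u)^2·(u + 1)^2·(u^2 + 1)·(u^2 + u + 2).
Factor degrees with multiplicity: 1 + 1 + 1 + 1 + 2 + 2 = 8.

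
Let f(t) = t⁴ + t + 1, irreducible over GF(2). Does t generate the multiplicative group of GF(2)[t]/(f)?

Yes

|GF(2^4)^×| = 2^4 − 1 = 15. Prime factorization: 15 = 3·5.
f is primitive ⇔ t has order 15 in GF(2)[t]/(f), i.e. t^(15/q) ≠ 1 for each prime q | 15.
t^(5) mod f = t² + t.
t^(3) mod f = t³.
None equal 1, so t has full order 15; f is primitive.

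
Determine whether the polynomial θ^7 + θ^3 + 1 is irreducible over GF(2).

Write h(θ) = θ^7 + θ^3 + 1.
Check for roots in GF(2): h(0) = 1; h(1) = 1.
No roots, so no linear factors.
Monic irreducibles of degree 2 over GF(2): θ^2 + θ + 1.
None of them divide h (all give nonzero remainder).
Monic irreducibles of degree 3 over GF(2): θ^3 + θ + 1, θ^3 + θ^2 + 1.
None of them divide h (all give nonzero remainder).
No irreducible factor of degree ≤ 3 exists, so h is irreducible over GF(2).

Yes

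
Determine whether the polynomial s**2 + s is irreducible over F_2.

Write h(s) = s**2 + s.
Check for roots in F_2: h(0) = 0 → root; h(1) = 0 → root.
h(0) = 0, so (s) divides h(s); h is reducible.

No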